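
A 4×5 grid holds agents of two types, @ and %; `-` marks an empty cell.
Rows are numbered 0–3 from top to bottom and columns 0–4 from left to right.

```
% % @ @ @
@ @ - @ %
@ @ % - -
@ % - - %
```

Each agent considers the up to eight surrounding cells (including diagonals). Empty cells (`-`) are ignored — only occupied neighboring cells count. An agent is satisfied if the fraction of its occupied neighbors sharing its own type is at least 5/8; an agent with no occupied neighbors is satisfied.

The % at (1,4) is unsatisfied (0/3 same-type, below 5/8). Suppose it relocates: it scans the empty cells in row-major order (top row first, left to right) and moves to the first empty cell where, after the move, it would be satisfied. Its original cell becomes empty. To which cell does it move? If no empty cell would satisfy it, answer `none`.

Vacating (1,4). Empty cells in order:
  (1,2): 2/7 same-type → still unsatisfied.
  (2,3): 2/3 same-type → satisfied — stop here.

(2,3)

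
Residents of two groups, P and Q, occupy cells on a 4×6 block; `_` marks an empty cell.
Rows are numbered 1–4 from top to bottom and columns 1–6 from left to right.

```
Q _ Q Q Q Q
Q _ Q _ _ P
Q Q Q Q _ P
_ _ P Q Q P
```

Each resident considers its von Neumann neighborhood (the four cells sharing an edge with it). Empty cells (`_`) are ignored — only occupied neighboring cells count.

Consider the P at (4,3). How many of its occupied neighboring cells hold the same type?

Occupied neighbors of (4,3): (3,3)=Q, (4,4)=Q.
Same type (P): 0 of 2.

0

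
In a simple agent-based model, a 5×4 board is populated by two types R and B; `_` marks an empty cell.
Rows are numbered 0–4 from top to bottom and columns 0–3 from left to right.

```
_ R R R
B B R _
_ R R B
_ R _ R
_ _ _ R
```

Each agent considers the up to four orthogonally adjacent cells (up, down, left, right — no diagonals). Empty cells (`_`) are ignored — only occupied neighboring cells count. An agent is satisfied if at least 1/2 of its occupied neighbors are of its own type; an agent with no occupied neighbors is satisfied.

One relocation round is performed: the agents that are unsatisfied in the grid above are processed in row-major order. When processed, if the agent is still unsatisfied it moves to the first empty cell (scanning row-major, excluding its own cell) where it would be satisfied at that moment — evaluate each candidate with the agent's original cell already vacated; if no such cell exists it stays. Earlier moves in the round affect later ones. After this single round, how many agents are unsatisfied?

Initially unsatisfied (in order): (1,1), (2,3).
  (1,1) → (0,0).
  (2,3) → (2,0).
Resulting grid:
B R R R
B _ R _
B R R _
_ R _ R
_ _ _ R
All satisfied now.

0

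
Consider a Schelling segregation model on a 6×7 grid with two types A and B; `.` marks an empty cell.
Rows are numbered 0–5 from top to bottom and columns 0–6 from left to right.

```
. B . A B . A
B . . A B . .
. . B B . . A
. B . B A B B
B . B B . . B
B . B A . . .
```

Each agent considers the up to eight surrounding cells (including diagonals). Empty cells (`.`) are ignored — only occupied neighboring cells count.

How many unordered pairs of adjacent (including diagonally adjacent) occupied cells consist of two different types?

Scan each occupied cell's neighbors to the right and below (and the two forward diagonals) so each pair is counted once.
Row 0: B(0,1)–B(1,0)= A(0,3)–B(0,4)≠ A(0,3)–A(1,3)= A(0,3)–B(1,4)≠ B(0,4)–B(1,4)= B(0,4)–A(1,3)≠  → 3/6 unlike.
Row 1: A(1,3)–B(1,4)≠ A(1,3)–B(2,3)≠ A(1,3)–B(2,2)≠ B(1,4)–B(2,3)=  → 3/4 unlike.
Row 2: B(2,2)–B(2,3)= B(2,2)–B(3,3)= B(2,2)–B(3,1)= B(2,3)–B(3,3)= B(2,3)–A(3,4)≠ A(2,6)–B(3,6)≠ A(2,6)–B(3,5)≠  → 3/7 unlike.
Row 3: B(3,1)–B(4,2)= B(3,1)–B(4,0)= B(3,3)–A(3,4)≠ B(3,3)–B(4,3)= B(3,3)–B(4,2)= A(3,4)–B(3,5)≠ A(3,4)–B(4,3)≠ B(3,5)–B(3,6)= B(3,5)–B(4,6)= B(3,6)–B(4,6)=  → 3/10 unlike.
Row 4: B(4,0)–B(5,0)= B(4,2)–B(4,3)= B(4,2)–B(5,2)= B(4,2)–A(5,3)≠ B(4,3)–A(5,3)≠ B(4,3)–B(5,2)=  → 2/6 unlike.
Row 5: B(5,2)–A(5,3)≠  → 1/1 unlike.
Total adjacent occupied pairs: 34; unlike-type pairs: 15.

15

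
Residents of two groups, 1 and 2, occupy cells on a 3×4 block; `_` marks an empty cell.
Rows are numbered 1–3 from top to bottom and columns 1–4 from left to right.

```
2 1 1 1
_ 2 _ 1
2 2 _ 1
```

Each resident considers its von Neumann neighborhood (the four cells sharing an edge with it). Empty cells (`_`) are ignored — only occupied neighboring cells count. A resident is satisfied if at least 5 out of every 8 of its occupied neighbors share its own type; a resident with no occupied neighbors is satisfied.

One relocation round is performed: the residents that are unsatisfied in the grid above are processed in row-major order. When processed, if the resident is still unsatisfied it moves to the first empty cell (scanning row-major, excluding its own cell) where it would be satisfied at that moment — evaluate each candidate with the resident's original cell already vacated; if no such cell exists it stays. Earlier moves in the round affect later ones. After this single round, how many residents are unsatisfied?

Initially unsatisfied (in order): (1,1), (1,2), (2,2).
  (1,1) → (2,1).
  (1,2) → (2,3).
  (2,2): now satisfied by earlier moves; stays.
Resulting grid:
_ _ 1 1
2 2 1 1
2 2 _ 1
All satisfied now.

0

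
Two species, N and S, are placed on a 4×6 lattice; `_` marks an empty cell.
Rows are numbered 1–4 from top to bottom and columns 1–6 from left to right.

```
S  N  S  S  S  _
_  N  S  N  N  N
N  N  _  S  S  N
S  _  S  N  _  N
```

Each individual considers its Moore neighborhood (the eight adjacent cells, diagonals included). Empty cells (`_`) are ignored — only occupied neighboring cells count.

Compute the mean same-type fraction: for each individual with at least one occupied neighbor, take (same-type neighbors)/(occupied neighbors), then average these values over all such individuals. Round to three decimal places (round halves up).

Row 1: (1,1)S 0/2 · (1,2)N 1/4 · (1,3)S 2/5 · (1,4)S 3/5 · (1,5)S 1/4
Row 2: (2,2)N 3/6 · (2,3)S 3/7 · (2,4)N 1/7 · (2,5)N 3/7 · (2,6)N 2/4
Row 3: (3,1)N 2/3 · (3,2)N 2/5 · (3,4)S 3/6 · (3,5)S 1/7 · (3,6)N 3/4
Row 4: (4,1)S 0/2 · (4,3)S 1/3 · (4,4)N 0/3 · (4,6)N 1/2
Sum over 19 individuals: 0/2 + 1/4 + 2/5 + 3/5 + 1/4 + 3/6 + 3/7 + 1/7 + 3/7 + 2/4 + 2/3 + 2/5 + 3/6 + 1/7 + 3/4 + 0/2 + 1/3 + 0/3 + 1/2 = 951/140; mean = 951/140 ÷ 19 = 951/2660 = 0.357518… → 0.358.

0.358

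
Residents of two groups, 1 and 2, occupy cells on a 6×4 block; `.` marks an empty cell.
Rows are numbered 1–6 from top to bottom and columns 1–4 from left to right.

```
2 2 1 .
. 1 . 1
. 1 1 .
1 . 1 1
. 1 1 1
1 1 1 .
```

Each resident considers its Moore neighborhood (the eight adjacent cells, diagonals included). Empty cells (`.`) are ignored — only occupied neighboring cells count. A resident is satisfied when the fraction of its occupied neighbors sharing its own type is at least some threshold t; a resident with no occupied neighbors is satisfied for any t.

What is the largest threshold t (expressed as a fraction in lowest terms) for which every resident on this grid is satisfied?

Row 1: (1,1)2 1/2 · (1,2)2 1/3 · (1,3)1 2/3
Row 2: (2,2)1 3/5 · (2,4)1 2/2
Row 3: (3,2)1 4/4 · (3,3)1 5/5
Row 4: (4,1)1 2/2 · (4,3)1 6/6 · (4,4)1 4/4
Row 5: (5,2)1 6/6 · (5,3)1 6/6 · (5,4)1 4/4
Row 6: (6,1)1 2/2 · (6,2)1 4/4 · (6,3)1 4/4
The smallest same-type fraction is 1/3 at (1,2), which reduces to 1/3. Any threshold above that leaves this resident unsatisfied.

1/3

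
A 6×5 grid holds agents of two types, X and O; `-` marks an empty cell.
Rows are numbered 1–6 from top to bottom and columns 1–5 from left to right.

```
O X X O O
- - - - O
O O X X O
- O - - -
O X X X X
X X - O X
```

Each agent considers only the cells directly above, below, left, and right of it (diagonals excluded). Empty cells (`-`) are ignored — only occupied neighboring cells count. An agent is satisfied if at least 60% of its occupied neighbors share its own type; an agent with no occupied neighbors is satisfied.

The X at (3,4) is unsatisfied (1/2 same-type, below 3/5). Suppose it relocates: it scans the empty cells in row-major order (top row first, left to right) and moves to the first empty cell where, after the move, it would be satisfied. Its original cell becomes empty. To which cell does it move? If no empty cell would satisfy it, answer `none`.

Vacating (3,4). Empty cells in order:
  (2,1): 0/2 same-type → still unsatisfied.
  (2,2): 1/2 same-type → still unsatisfied.
  (2,3): 2/2 same-type → satisfied — stop here.

(2,3)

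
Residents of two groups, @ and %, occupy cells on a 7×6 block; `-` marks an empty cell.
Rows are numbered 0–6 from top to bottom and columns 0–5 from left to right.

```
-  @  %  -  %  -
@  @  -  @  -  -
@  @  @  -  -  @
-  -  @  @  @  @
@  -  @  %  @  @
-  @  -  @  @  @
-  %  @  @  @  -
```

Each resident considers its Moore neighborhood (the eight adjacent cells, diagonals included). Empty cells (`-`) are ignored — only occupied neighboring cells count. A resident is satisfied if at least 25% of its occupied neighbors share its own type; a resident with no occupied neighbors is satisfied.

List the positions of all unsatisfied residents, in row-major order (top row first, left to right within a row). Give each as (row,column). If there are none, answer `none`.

(0,2), (0,4), (4,3), (6,1)

(0,1)@ 2/3 ok
(0,2)% 0/3 unhappy
(0,4)% 0/1 unhappy
(1,0)@ 4/4 ok
(1,1)@ 5/6 ok
(1,3)@ 1/3 ok
(2,0)@ 3/3 ok
(2,1)@ 5/5 ok
(2,2)@ 5/5 ok
(2,5)@ 2/2 ok
(3,2)@ 4/5 ok
(3,3)@ 5/6 ok
(3,4)@ 5/6 ok
(3,5)@ 4/4 ok
(4,0)@ 1/1 ok
(4,2)@ 4/5 ok
(4,3)% 0/7 unhappy
(4,4)@ 7/8 ok
(4,5)@ 5/5 ok
(5,1)@ 3/4 ok
(5,3)@ 6/7 ok
(5,4)@ 6/7 ok
(5,5)@ 4/4 ok
(6,1)% 0/2 unhappy
(6,2)@ 3/4 ok
(6,3)@ 4/4 ok
(6,4)@ 4/4 ok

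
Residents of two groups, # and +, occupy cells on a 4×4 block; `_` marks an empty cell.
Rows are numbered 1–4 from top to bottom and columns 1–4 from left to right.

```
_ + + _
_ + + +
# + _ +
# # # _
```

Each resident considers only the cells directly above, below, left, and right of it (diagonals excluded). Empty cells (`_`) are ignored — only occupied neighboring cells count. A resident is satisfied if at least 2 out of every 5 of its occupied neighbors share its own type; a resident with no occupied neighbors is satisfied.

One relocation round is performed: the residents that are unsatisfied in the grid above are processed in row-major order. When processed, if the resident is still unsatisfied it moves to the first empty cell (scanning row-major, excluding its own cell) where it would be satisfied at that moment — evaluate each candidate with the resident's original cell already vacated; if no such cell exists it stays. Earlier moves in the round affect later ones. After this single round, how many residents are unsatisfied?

Initially unsatisfied (in order): (3,2).
  (3,2) → (1,1).
Resulting grid:
+ + + _
_ + + +
# _ _ +
# # # _
All satisfied now.

0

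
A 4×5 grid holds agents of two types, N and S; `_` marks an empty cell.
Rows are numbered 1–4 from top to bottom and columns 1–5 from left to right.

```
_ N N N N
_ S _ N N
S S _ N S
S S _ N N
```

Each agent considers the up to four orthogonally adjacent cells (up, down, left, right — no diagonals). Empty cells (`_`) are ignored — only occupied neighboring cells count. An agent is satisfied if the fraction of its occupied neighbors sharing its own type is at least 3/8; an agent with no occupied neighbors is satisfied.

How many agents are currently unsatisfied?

1

Row 1: (1,2)N 1/2 satisfied · (1,3)N 2/2 satisfied · (1,4)N 3/3 satisfied · (1,5)N 2/2 satisfied
Row 2: (2,2)S 1/2 satisfied · (2,4)N 3/3 satisfied · (2,5)N 2/3 satisfied
Row 3: (3,1)S 2/2 satisfied · (3,2)S 3/3 satisfied · (3,4)N 2/3 satisfied · (3,5)S 0/3 not
Row 4: (4,1)S 2/2 satisfied · (4,2)S 2/2 satisfied · (4,4)N 2/2 satisfied · (4,5)N 1/2 satisfied
Unsatisfied: (3,5) — 1 in total.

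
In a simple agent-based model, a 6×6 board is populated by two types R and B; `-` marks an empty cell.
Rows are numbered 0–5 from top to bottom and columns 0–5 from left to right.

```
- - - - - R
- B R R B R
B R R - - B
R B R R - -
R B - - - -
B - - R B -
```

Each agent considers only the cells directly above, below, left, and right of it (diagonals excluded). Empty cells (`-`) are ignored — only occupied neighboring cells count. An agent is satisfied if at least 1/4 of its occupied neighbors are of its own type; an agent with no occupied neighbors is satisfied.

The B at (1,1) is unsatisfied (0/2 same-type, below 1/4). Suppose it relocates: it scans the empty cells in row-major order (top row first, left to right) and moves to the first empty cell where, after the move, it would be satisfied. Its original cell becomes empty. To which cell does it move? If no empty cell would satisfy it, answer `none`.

(0,0)

Vacating (1,1). Empty cells in order:
  (0,0): 0/0 same-type → satisfied — stop here.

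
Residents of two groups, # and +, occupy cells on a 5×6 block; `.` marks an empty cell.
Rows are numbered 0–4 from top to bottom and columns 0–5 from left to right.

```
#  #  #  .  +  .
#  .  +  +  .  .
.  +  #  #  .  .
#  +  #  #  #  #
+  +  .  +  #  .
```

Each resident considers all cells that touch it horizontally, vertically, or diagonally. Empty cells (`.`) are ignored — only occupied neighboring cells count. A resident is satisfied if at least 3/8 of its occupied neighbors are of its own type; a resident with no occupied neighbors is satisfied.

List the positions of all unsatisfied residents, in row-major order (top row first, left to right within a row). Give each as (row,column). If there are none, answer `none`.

(0,2), (1,2), (2,1), (3,0), (4,3)

(0,0)# 2/2 satisfied
(0,1)# 3/4 satisfied
(0,2)# 1/3 not
(0,4)+ 1/1 satisfied
(1,0)# 2/3 satisfied
(1,2)+ 2/6 not
(1,3)+ 2/5 satisfied
(2,1)+ 2/6 not
(2,2)# 3/7 satisfied
(2,3)# 4/6 satisfied
(3,0)# 0/4 not
(3,1)+ 3/6 satisfied
(3,2)# 3/7 satisfied
(3,3)# 5/6 satisfied
(3,4)# 4/5 satisfied
(3,5)# 2/2 satisfied
(4,0)+ 2/3 satisfied
(4,1)+ 2/4 satisfied
(4,3)+ 0/4 not
(4,4)# 3/4 satisfied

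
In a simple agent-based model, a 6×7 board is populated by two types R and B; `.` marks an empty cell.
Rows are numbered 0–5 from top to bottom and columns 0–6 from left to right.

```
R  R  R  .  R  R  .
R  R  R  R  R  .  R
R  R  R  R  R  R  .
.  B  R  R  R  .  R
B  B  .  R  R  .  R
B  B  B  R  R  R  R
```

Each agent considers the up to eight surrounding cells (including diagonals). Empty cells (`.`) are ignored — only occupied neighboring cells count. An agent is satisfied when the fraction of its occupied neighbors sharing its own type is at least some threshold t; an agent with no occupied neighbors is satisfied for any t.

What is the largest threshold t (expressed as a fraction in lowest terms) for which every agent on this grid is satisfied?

1/3

Row 0: (0,0)R 3/3 · (0,1)R 5/5 · (0,2)R 4/4 · (0,4)R 3/3 · (0,5)R 3/3
Row 1: (1,0)R 5/5 · (1,1)R 8/8 · (1,2)R 7/7 · (1,3)R 7/7 · (1,4)R 6/6 · (1,6)R 2/2
Row 2: (2,0)R 3/4 · (2,1)R 6/7 · (2,2)R 7/8 · (2,3)R 8/8 · (2,4)R 6/6 · (2,5)R 5/5
Row 3: (3,1)B 2/6 · (3,2)R 5/7 · (3,3)R 7/7 · (3,4)R 6/6 · (3,6)R 2/2
Row 4: (4,0)B 4/4 · (4,1)B 5/6 · (4,3)R 6/7 · (4,4)R 6/6 · (4,6)R 3/3
Row 5: (5,0)B 3/3 · (5,1)B 4/4 · (5,2)B 2/4 · (5,3)R 3/4 · (5,4)R 4/4 · (5,5)R 4/4 · (5,6)R 2/2
The smallest same-type fraction is 2/6 at (3,1), which reduces to 1/3. Any threshold above that leaves this agent unsatisfied.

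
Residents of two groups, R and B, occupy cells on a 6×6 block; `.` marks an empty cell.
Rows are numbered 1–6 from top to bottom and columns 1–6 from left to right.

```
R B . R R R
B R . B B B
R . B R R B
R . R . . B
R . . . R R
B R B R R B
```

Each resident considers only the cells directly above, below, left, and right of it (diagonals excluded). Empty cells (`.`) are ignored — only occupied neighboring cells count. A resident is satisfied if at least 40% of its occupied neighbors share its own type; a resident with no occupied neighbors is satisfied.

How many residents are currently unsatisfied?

Row 1: (1,1)R 0/2 ✗ · (1,2)B 0/2 ✗ · (1,4)R 1/2 ✓ · (1,5)R 2/3 ✓ · (1,6)R 1/2 ✓
Row 2: (2,1)B 0/3 ✗ · (2,2)R 0/2 ✗ · (2,4)B 1/3 ✗ · (2,5)B 2/4 ✓ · (2,6)B 2/3 ✓
Row 3: (3,1)R 1/2 ✓ · (3,3)B 0/2 ✗ · (3,4)R 1/3 ✗ · (3,5)R 1/3 ✗ · (3,6)B 2/3 ✓
Row 4: (4,1)R 2/2 ✓ · (4,3)R 0/1 ✗ · (4,6)B 1/2 ✓
Row 5: (5,1)R 1/2 ✓ · (5,5)R 2/2 ✓ · (5,6)R 1/3 ✗
Row 6: (6,1)B 0/2 ✗ · (6,2)R 0/2 ✗ · (6,3)B 0/2 ✗ · (6,4)R 1/2 ✓ · (6,5)R 2/3 ✓ · (6,6)B 0/2 ✗
Unsatisfied: (1,1), (1,2), (2,1), (2,2), (2,4), (3,3), (3,4), (3,5), (4,3), (5,6), (6,1), (6,2), (6,3), (6,6) — 14 in total.

14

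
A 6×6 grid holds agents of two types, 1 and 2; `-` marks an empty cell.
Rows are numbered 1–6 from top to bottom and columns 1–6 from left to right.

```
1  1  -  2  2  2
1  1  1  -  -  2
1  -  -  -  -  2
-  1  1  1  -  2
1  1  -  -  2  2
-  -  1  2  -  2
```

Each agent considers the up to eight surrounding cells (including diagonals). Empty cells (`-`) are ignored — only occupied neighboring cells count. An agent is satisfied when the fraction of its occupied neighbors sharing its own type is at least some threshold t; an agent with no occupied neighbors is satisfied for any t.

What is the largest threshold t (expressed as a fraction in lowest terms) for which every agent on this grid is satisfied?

1/2

(1,1)1 3/3
(1,2)1 4/4
(1,4)2 1/2
(1,5)2 3/3
(1,6)2 2/2
(2,1)1 4/4
(2,2)1 5/5
(2,3)1 2/3
(2,6)2 3/3
(3,1)1 3/3
(3,6)2 2/2
(4,2)1 4/4
(4,3)1 3/3
(4,4)1 1/2
(4,6)2 3/3
(5,1)1 2/2
(5,2)1 4/4
(5,5)2 4/5
(5,6)2 3/3
(6,3)1 1/2
(6,4)2 1/2
(6,6)2 2/2
The smallest same-type fraction is 1/2 at (1,4), which reduces to 1/2. Any threshold above that leaves this agent unsatisfied.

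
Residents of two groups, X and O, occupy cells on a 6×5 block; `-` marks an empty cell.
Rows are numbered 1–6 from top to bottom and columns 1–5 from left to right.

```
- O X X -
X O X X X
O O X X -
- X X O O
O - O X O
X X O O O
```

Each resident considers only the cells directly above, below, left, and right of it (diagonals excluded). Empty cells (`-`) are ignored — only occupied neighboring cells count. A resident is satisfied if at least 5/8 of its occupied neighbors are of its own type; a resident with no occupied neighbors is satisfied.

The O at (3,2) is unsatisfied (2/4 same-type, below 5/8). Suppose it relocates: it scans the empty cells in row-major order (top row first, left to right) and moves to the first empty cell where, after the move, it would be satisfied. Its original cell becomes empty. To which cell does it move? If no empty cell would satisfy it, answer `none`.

Vacating (3,2). Empty cells in order:
  (1,1): 1/2 same-type → still unsatisfied.
  (1,5): 0/2 same-type → still unsatisfied.
  (3,5): 1/3 same-type → still unsatisfied.
  (4,1): 2/3 same-type → satisfied — stop here.

(4,1)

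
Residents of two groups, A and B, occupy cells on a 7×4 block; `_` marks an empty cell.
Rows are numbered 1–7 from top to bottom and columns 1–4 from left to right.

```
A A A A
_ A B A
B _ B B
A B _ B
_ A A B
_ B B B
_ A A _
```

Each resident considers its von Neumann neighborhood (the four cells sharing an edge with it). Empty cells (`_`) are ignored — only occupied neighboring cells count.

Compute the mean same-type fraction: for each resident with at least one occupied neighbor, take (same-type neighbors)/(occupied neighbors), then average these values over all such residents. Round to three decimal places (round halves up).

0.552

(1,1)A 1/1
(1,2)A 3/3
(1,3)A 2/3
(1,4)A 2/2
(2,2)A 1/2
(2,3)B 1/4
(2,4)A 1/3
(3,1)B 0/1
(3,3)B 2/2
(3,4)B 2/3
(4,1)A 0/2
(4,2)B 0/2
(4,4)B 2/2
(5,2)A 1/3
(5,3)A 1/3
(5,4)B 2/3
(6,2)B 1/3
(6,3)B 2/4
(6,4)B 2/2
(7,2)A 1/2
(7,3)A 1/2
Sum over 21 residents: 1/1 + 3/3 + 2/3 + 2/2 + 1/2 + 1/4 + 1/3 + 0/1 + 2/2 + 2/3 + 0/2 + 0/2 + 2/2 + 1/3 + 1/3 + 2/3 + 1/3 + 2/4 + 2/2 + 1/2 + 1/2 = 139/12; mean = 139/12 ÷ 21 = 139/252 = 0.551587… → 0.552.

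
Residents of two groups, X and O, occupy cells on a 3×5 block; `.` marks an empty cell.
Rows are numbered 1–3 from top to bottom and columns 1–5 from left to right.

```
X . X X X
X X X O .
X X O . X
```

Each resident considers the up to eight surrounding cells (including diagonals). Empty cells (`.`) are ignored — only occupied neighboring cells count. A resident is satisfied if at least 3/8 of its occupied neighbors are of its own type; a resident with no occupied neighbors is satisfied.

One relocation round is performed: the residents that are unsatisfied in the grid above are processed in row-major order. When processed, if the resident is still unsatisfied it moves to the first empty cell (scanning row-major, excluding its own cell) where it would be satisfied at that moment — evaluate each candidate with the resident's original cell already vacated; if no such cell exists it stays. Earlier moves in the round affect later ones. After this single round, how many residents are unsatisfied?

2

Initially unsatisfied (in order): (2,4), (3,3), (3,5).
  (2,4): no empty cell satisfies it; stays.
  (3,3): no empty cell satisfies it; stays.
  (3,5) → (1,2).
Resulting grid:
X X X X X
X X X O .
X X O . .
Unsatisfied now: (2,4), (3,3).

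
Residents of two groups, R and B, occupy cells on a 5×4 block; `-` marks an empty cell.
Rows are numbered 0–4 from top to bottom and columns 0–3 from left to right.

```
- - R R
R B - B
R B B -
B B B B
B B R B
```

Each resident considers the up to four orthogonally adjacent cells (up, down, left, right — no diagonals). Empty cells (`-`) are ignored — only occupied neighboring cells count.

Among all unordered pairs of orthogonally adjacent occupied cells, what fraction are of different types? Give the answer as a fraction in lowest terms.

Scan each occupied cell's neighbors to the right and below so each pair is counted once.
From row 0: 1 unlike of 2 pairs (running 1/2).
From row 1: 1 unlike of 3 pairs (running 2/5).
From row 2: 2 unlike of 5 pairs (running 4/10).
From row 3: 1 unlike of 7 pairs (running 5/17).
From row 4: 2 unlike of 3 pairs (running 7/20).
Total adjacent occupied pairs: 20; unlike-type pairs: 7.
7/20 is already in lowest terms.

7/20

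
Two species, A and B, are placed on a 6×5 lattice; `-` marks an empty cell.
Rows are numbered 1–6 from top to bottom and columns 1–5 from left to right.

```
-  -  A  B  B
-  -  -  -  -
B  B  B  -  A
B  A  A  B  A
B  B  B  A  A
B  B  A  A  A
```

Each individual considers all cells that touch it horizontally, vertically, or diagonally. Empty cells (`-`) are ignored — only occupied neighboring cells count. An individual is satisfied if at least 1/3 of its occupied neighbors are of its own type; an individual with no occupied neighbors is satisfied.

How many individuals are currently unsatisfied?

4

(1,3)A 0/1 unhappy
(1,4)B 1/2 ok
(1,5)B 1/1 ok
(3,1)B 2/3 ok
(3,2)B 3/5 ok
(3,3)B 2/4 ok
(3,5)A 1/2 ok
(4,1)B 4/5 ok
(4,2)A 1/8 unhappy
(4,3)A 2/7 unhappy
(4,4)B 2/7 unhappy
(4,5)A 3/4 ok
(5,1)B 4/5 ok
(5,2)B 5/8 ok
(5,3)B 3/8 ok
(5,4)A 6/8 ok
(5,5)A 4/5 ok
(6,1)B 3/3 ok
(6,2)B 4/5 ok
(6,3)A 2/5 ok
(6,4)A 4/5 ok
(6,5)A 3/3 ok
Unsatisfied: (1,3), (4,2), (4,3), (4,4) — 4 in total.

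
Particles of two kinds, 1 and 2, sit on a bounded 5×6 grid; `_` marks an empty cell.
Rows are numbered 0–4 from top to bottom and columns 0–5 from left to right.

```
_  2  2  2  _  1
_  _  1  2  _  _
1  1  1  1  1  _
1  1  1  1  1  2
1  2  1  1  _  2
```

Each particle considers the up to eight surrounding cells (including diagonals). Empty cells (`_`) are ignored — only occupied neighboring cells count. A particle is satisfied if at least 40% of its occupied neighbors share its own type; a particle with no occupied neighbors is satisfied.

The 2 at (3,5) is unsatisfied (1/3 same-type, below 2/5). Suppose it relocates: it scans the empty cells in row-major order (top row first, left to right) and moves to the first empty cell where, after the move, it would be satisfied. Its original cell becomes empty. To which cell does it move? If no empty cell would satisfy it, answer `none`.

Vacating (3,5). Empty cells in order:
  (0,0): 1/1 same-type → satisfied — stop here.

(0,0)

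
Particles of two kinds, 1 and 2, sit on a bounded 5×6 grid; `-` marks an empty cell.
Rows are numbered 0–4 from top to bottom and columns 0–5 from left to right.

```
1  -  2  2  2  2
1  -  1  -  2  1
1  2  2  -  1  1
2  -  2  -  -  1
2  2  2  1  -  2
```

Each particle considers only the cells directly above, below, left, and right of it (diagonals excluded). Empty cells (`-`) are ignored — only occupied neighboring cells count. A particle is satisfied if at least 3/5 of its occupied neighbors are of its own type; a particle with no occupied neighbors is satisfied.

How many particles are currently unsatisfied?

Row 0: (0,0)1 1/1 ✓ · (0,2)2 1/2 ✗ · (0,3)2 2/2 ✓ · (0,4)2 3/3 ✓ · (0,5)2 1/2 ✗
Row 1: (1,0)1 2/2 ✓ · (1,2)1 0/2 ✗ · (1,4)2 1/3 ✗ · (1,5)1 1/3 ✗
Row 2: (2,0)1 1/3 ✗ · (2,1)2 1/2 ✗ · (2,2)2 2/3 ✓ · (2,4)1 1/2 ✗ · (2,5)1 3/3 ✓
Row 3: (3,0)2 1/2 ✗ · (3,2)2 2/2 ✓ · (3,5)1 1/2 ✗
Row 4: (4,0)2 2/2 ✓ · (4,1)2 2/2 ✓ · (4,2)2 2/3 ✓ · (4,3)1 0/1 ✗ · (4,5)2 0/1 ✗
Unsatisfied: (0,2), (0,5), (1,2), (1,4), (1,5), (2,0), (2,1), (2,4), (3,0), (3,5), (4,3), (4,5) — 12 in total.

12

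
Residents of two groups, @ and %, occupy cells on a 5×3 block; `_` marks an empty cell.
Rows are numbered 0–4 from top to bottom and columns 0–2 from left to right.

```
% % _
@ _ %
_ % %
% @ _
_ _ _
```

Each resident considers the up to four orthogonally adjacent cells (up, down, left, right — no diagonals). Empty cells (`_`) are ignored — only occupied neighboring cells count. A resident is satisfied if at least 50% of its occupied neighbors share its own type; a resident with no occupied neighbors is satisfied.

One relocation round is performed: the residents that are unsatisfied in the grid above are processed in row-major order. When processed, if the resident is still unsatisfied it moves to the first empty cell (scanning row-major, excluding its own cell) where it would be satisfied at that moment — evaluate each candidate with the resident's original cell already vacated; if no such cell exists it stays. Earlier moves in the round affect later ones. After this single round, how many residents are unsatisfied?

Initially unsatisfied (in order): (1,0), (3,0), (3,1).
  (1,0) → (3,2).
  (3,0) → (0,2).
  (3,1): now satisfied by earlier moves; stays.
Resulting grid:
% % %
_ _ %
_ % %
_ @ @
_ _ _
All satisfied now.

0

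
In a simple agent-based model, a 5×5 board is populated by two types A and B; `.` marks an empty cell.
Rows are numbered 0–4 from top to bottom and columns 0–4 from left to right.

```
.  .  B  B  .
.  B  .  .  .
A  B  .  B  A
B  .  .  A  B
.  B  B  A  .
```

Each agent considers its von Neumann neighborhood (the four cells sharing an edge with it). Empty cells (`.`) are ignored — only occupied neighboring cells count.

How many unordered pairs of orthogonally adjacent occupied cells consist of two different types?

7

Scan each occupied cell's neighbors to the right and below so each pair is counted once.
From row 0: 0 unlike of 1 pairs (running 0/1).
From row 1: 0 unlike of 1 pairs (running 0/2).
From row 2: 5 unlike of 5 pairs (running 5/7).
From row 3: 1 unlike of 2 pairs (running 6/9).
From row 4: 1 unlike of 2 pairs (running 7/11).
Total adjacent occupied pairs: 11; unlike-type pairs: 7.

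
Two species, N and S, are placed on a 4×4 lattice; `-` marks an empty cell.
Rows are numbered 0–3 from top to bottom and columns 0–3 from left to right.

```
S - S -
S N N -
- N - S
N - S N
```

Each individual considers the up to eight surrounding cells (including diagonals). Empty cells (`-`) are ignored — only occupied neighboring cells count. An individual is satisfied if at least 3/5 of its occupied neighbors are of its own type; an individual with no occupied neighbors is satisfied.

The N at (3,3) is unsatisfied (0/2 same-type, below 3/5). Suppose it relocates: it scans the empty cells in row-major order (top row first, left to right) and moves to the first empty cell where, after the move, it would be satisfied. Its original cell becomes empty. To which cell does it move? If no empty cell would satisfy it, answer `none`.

(2,0)

Vacating (3,3). Empty cells in order:
  (0,1): 2/5 same-type → still unsatisfied.
  (0,3): 1/2 same-type → still unsatisfied.
  (1,3): 1/3 same-type → still unsatisfied.
  (2,0): 3/4 same-type → satisfied — stop here.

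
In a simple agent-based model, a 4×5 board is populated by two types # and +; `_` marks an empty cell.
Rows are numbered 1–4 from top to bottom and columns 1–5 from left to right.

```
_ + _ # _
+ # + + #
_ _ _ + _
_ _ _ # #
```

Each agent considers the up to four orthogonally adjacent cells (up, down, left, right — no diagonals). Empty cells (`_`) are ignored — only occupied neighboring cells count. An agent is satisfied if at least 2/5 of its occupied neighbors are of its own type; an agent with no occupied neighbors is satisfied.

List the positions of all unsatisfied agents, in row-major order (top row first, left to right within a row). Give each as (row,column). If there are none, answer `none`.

(1,2)+ 0/1 ✗
(1,4)# 0/1 ✗
(2,1)+ 0/1 ✗
(2,2)# 0/3 ✗
(2,3)+ 1/2 ✓
(2,4)+ 2/4 ✓
(2,5)# 0/1 ✗
(3,4)+ 1/2 ✓
(4,4)# 1/2 ✓
(4,5)# 1/1 ✓

(1,2), (1,4), (2,1), (2,2), (2,5)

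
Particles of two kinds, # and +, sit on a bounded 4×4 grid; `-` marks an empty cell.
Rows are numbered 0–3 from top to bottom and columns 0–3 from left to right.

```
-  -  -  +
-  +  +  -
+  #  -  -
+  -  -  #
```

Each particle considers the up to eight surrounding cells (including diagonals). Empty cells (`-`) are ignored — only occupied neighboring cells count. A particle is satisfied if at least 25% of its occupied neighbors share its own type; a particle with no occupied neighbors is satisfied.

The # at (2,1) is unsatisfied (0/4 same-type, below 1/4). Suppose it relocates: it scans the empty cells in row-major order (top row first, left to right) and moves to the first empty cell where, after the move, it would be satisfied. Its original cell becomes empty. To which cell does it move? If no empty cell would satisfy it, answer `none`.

Vacating (2,1). Empty cells in order:
  (0,0): 0/1 same-type → still unsatisfied.
  (0,1): 0/2 same-type → still unsatisfied.
  (0,2): 0/3 same-type → still unsatisfied.
  (1,0): 0/2 same-type → still unsatisfied.
  (1,3): 0/2 same-type → still unsatisfied.
  (2,2): 1/3 same-type → satisfied — stop here.

(2,2)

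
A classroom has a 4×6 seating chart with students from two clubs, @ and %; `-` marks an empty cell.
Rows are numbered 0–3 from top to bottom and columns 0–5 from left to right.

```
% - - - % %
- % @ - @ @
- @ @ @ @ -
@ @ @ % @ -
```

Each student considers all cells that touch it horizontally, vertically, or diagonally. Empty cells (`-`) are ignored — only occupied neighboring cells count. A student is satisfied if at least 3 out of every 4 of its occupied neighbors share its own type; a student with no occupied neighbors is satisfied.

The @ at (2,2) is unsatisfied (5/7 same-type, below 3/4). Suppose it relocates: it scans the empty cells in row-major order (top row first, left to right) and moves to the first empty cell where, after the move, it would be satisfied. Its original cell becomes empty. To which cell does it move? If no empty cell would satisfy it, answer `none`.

(1,3)

Vacating (2,2). Empty cells in order:
  (0,1): 1/3 same-type → still unsatisfied.
  (0,2): 1/2 same-type → still unsatisfied.
  (0,3): 2/3 same-type → still unsatisfied.
  (1,0): 1/3 same-type → still unsatisfied.
  (1,3): 4/5 same-type → satisfied — stop here.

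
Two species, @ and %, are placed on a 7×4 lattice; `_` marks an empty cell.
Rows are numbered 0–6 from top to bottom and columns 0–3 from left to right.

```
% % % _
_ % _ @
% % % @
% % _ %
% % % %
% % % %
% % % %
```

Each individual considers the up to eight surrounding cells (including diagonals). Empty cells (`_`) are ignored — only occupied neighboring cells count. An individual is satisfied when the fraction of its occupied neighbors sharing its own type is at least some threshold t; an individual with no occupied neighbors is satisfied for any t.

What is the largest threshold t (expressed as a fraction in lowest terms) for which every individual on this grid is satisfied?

1/3

(0,0)% 2/2
(0,1)% 3/3
(0,2)% 2/3
(1,1)% 6/6
(1,3)@ 1/3
(2,0)% 4/4
(2,1)% 5/5
(2,2)% 4/6
(2,3)@ 1/3
(3,0)% 5/5
(3,1)% 7/7
(3,3)% 3/4
(4,0)% 5/5
(4,1)% 7/7
(4,2)% 7/7
(4,3)% 4/4
(5,0)% 5/5
(5,1)% 8/8
(5,2)% 8/8
(5,3)% 5/5
(6,0)% 3/3
(6,1)% 5/5
(6,2)% 5/5
(6,3)% 3/3
The smallest same-type fraction is 1/3 at (1,3), which reduces to 1/3. Any threshold above that leaves this individual unsatisfied.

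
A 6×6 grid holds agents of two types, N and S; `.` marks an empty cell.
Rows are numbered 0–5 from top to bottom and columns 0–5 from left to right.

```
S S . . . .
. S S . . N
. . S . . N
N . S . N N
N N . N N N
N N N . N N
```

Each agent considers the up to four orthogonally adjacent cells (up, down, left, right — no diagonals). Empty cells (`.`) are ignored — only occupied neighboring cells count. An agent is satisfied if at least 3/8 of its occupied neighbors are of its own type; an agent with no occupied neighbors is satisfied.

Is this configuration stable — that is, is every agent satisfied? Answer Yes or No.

Yes

(0,0)S 1/1 ✓
(0,1)S 2/2 ✓
(1,1)S 2/2 ✓
(1,2)S 2/2 ✓
(1,5)N 1/1 ✓
(2,2)S 2/2 ✓
(2,5)N 2/2 ✓
(3,0)N 1/1 ✓
(3,2)S 1/1 ✓
(3,4)N 2/2 ✓
(3,5)N 3/3 ✓
(4,0)N 3/3 ✓
(4,1)N 2/2 ✓
(4,3)N 1/1 ✓
(4,4)N 4/4 ✓
(4,5)N 3/3 ✓
(5,0)N 2/2 ✓
(5,1)N 3/3 ✓
(5,2)N 1/1 ✓
(5,4)N 2/2 ✓
(5,5)N 2/2 ✓
All meet the threshold, so the configuration is stable.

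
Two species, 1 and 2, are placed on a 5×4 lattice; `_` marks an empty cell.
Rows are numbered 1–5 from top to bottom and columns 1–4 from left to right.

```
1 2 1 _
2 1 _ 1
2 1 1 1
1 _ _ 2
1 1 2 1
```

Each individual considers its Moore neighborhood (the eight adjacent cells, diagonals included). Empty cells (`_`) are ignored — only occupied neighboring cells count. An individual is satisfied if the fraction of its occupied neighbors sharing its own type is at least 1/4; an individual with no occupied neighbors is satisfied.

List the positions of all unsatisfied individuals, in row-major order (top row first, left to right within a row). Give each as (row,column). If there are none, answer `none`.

(1,1)1 1/3 satisfied
(1,2)2 1/4 satisfied
(1,3)1 2/3 satisfied
(2,1)2 2/5 satisfied
(2,2)1 4/7 satisfied
(2,4)1 3/3 satisfied
(3,1)2 1/4 satisfied
(3,2)1 3/5 satisfied
(3,3)1 4/5 satisfied
(3,4)1 2/3 satisfied
(4,1)1 3/4 satisfied
(4,4)2 1/4 satisfied
(5,1)1 2/2 satisfied
(5,2)1 2/3 satisfied
(5,3)2 1/3 satisfied
(5,4)1 0/2 not

(5,4)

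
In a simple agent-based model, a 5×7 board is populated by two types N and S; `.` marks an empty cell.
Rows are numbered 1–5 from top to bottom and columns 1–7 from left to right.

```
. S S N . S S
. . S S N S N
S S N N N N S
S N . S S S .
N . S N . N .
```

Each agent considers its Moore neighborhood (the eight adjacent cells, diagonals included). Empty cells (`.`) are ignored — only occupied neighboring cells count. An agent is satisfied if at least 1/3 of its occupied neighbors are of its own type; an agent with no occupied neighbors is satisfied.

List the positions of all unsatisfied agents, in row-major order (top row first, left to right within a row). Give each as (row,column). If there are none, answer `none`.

Row 1: (1,2)S 2/2 ✓ · (1,3)S 3/4 ✓ · (1,4)N 1/4 ✗ · (1,6)S 2/4 ✓ · (1,7)S 2/3 ✓
Row 2: (2,3)S 4/7 ✓ · (2,4)S 2/7 ✗ · (2,5)N 4/7 ✓ · (2,6)S 3/7 ✓ · (2,7)N 1/5 ✗
Row 3: (3,1)S 2/3 ✓ · (3,2)S 3/5 ✓ · (3,3)N 2/6 ✓ · (3,4)N 3/7 ✓ · (3,5)N 3/8 ✓ · (3,6)N 3/7 ✓ · (3,7)S 2/4 ✓
Row 4: (4,1)S 2/4 ✓ · (4,2)N 2/6 ✓ · (4,4)S 2/6 ✓ · (4,5)S 2/7 ✗ · (4,6)S 2/5 ✓
Row 5: (5,1)N 1/2 ✓ · (5,3)S 1/3 ✓ · (5,4)N 0/3 ✗ · (5,6)N 0/2 ✗

(1,4), (2,4), (2,7), (4,5), (5,4), (5,6)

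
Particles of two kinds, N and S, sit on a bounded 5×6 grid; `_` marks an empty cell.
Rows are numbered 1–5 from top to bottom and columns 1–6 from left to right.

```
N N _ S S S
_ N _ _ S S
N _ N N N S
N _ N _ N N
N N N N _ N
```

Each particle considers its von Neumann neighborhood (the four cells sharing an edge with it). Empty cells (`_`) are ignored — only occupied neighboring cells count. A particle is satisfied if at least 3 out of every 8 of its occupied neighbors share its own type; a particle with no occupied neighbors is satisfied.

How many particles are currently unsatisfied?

1

Row 1: (1,1)N 1/1 satisfied · (1,2)N 2/2 satisfied · (1,4)S 1/1 satisfied · (1,5)S 3/3 satisfied · (1,6)S 2/2 satisfied
Row 2: (2,2)N 1/1 satisfied · (2,5)S 2/3 satisfied · (2,6)S 3/3 satisfied
Row 3: (3,1)N 1/1 satisfied · (3,3)N 2/2 satisfied · (3,4)N 2/2 satisfied · (3,5)N 2/4 satisfied · (3,6)S 1/3 not
Row 4: (4,1)N 2/2 satisfied · (4,3)N 2/2 satisfied · (4,5)N 2/2 satisfied · (4,6)N 2/3 satisfied
Row 5: (5,1)N 2/2 satisfied · (5,2)N 2/2 satisfied · (5,3)N 3/3 satisfied · (5,4)N 1/1 satisfied · (5,6)N 1/1 satisfied
Unsatisfied: (3,6) — 1 in total.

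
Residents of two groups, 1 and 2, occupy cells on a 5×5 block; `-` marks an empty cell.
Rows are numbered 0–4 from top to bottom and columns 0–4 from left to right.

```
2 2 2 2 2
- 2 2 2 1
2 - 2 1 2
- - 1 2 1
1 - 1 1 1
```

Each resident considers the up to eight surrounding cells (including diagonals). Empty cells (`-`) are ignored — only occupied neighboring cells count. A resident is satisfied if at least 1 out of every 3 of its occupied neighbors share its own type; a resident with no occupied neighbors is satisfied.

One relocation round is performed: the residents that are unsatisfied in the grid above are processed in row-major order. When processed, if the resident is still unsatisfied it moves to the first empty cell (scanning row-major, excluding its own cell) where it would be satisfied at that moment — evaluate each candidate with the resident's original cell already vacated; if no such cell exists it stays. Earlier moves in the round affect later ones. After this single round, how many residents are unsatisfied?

0

Initially unsatisfied (in order): (1,4), (3,3).
  (1,4) → (3,0).
  (3,3) → (1,0).
Resulting grid:
2 2 2 2 2
2 2 2 2 -
2 - 2 1 2
1 - 1 - 1
1 - 1 1 1
All satisfied now.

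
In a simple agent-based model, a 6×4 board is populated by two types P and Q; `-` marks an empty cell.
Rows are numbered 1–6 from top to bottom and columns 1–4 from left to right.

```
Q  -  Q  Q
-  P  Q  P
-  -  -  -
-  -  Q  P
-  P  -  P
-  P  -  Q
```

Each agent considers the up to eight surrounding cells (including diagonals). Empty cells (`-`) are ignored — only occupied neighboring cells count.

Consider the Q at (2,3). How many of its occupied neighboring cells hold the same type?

Occupied neighbors of (2,3): (1,3)=Q, (1,4)=Q, (2,2)=P, (2,4)=P.
Same type (Q): 2 of 4.

2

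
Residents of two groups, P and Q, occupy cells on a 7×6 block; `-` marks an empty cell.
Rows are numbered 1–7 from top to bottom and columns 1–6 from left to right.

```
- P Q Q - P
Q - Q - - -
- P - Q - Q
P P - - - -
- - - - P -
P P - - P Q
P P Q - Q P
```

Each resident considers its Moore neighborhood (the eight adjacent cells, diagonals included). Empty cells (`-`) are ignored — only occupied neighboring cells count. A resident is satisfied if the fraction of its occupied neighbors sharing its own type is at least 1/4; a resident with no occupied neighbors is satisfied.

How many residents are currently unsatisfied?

3

Row 1: (1,2)P 0/3 unhappy · (1,3)Q 2/3 ok · (1,4)Q 2/2 ok · (1,6)P 0/0 ok
Row 2: (2,1)Q 0/2 unhappy · (2,3)Q 3/5 ok
Row 3: (3,2)P 2/4 ok · (3,4)Q 1/1 ok · (3,6)Q 0/0 ok
Row 4: (4,1)P 2/2 ok · (4,2)P 2/2 ok
Row 5: (5,5)P 1/2 ok
Row 6: (6,1)P 3/3 ok · (6,2)P 3/4 ok · (6,5)P 2/4 ok · (6,6)Q 1/4 ok
Row 7: (7,1)P 3/3 ok · (7,2)P 3/4 ok · (7,3)Q 0/2 unhappy · (7,5)Q 1/3 ok · (7,6)P 1/3 ok
Unsatisfied: (1,2), (2,1), (7,3) — 3 in total.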